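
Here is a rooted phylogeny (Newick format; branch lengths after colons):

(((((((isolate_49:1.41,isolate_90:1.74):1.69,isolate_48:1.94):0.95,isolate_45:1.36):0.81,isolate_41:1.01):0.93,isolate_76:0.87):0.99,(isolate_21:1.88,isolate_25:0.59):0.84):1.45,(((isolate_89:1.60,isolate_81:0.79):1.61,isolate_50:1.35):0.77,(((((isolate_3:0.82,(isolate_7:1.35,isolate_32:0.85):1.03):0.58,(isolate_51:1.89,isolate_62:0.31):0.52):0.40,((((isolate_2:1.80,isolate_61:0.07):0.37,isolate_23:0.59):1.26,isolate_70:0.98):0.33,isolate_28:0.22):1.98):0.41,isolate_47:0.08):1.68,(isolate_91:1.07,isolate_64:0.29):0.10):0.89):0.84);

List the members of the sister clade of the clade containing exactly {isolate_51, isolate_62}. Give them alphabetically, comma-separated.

The clade containing exactly {isolate_51, isolate_62} attaches to the tree at the node subtending ((isolate_3,(isolate_7,isolate_32)),(isolate_51,isolate_62)).
The other lineage descending from that same node — the sister group — is (isolate_3,(isolate_7,isolate_32)); its 3 tips in alphabetical order are the answer.

isolate_3, isolate_32, isolate_7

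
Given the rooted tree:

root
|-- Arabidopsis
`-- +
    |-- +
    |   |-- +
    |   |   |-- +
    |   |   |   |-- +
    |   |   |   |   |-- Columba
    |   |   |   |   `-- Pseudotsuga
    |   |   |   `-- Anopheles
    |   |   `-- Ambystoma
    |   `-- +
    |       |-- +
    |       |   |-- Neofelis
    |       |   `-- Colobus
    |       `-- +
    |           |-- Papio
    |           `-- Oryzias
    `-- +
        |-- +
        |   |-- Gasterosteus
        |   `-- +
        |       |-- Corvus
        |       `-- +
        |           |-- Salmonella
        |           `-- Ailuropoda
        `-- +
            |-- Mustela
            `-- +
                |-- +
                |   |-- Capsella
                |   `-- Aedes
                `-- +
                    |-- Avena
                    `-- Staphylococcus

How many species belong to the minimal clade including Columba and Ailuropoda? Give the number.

17

The MRCA of Columba and Ailuropoda is the node subtending (((((Columba,Pseudotsuga),Anopheles),Ambystoma),((Neofelis,Colobus),(Papio,Oryzias))),((Gasterosteus,(Corvus,(Salmonella,Ailuropoda))),(Mustela,((Capsella,Aedes),(Avena,Staphylococcus))))).
That clade contains 17 terminal taxa: Aedes, Ailuropoda, Ambystoma, Anopheles, Avena, Capsella, Colobus, Columba, Corvus, Gasterosteus, Mustela, Neofelis, Oryzias, Papio, Pseudotsuga, Salmonella, Staphylococcus.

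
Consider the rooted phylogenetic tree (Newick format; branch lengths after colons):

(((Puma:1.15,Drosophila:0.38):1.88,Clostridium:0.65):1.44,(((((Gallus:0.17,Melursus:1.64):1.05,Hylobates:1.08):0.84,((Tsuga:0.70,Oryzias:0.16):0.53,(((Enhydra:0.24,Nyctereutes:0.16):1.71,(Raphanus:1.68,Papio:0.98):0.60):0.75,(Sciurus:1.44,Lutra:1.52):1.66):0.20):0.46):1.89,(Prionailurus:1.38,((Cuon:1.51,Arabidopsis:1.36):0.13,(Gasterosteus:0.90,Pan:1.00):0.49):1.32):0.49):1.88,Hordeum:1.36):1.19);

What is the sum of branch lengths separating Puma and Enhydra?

12.79

The path runs Puma → … → MRCA → … → Enhydra; the MRCA is the root of the tree.
Branch lengths along that path: 1.15 + 1.88 + 1.44 + 1.19 + 1.88 + 1.89 + 0.46 + 0.20 + 0.75 + 1.71 + 0.24 = 12.79.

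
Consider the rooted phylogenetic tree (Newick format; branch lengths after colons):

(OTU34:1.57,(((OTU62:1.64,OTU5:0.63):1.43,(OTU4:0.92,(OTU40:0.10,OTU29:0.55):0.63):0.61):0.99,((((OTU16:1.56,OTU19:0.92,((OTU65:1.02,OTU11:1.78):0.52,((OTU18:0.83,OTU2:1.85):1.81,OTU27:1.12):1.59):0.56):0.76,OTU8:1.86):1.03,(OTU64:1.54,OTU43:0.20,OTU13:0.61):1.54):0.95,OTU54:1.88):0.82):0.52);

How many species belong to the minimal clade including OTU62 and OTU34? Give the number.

18

The MRCA of OTU62 and OTU34 is the root, so the clade is the entire tree.
That clade contains 18 terminal taxa: OTU11, OTU13, OTU16, OTU18, OTU19, OTU2, OTU27, OTU29, OTU34, OTU4, OTU40, OTU43, OTU5, OTU54, OTU62, OTU64, OTU65, OTU8.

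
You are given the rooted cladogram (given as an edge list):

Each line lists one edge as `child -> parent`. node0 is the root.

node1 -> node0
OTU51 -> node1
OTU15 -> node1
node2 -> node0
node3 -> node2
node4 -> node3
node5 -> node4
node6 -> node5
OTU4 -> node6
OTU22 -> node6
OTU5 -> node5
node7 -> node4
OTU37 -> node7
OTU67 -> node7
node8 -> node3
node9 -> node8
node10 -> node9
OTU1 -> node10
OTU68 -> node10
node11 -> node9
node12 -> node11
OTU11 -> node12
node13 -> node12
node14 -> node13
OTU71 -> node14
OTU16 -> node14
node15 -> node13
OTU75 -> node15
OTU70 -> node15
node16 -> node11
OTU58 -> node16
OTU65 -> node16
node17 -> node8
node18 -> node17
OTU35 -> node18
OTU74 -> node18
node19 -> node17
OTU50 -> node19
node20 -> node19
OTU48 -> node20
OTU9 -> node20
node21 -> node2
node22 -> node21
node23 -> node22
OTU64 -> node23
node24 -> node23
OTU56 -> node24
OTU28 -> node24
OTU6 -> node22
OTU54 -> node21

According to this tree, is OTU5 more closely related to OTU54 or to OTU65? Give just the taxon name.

OTU65

The MRCA of OTU5 and OTU65 subtends ((((OTU4,OTU22),OTU5),(OTU37,OTU67)),(((OTU1,OTU68),((OTU11,((OTU71,OTU16),(OTU75,OTU70))),(OTU58,OTU65))),((OTU35,OTU74),(OTU50,(OTU48,OTU9))))) (19 taxa).
The MRCA of OTU5 and OTU54 subtends (((((OTU4,OTU22),OTU5),(OTU37,OTU67)),(((OTU1,OTU68),((OTU11,((OTU71,OTU16),(OTU75,OTU70))),(OTU58,OTU65))),((OTU35,OTU74),(OTU50,(OTU48,OTU9))))),(((OTU64,(OTU56,OTU28)),OTU6),OTU54)) (24 taxa).
The first is nested inside the second, so OTU5 shares a more recent common ancestor with OTU65.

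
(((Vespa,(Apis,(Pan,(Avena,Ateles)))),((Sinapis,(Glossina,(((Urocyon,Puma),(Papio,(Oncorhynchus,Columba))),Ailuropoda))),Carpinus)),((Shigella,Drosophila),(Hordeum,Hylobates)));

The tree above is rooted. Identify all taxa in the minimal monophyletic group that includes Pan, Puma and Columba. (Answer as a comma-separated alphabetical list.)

Ailuropoda, Apis, Ateles, Avena, Carpinus, Columba, Glossina, Oncorhynchus, Pan, Papio, Puma, Sinapis, Urocyon, Vespa

Tracing Pan: it sits inside (Pan,(Avena,Ateles)).
Tracing Puma: it sits inside (Urocyon,Puma).
Tracing Columba: it sits inside (Oncorhynchus,Columba).
The smallest clade enclosing all 3 is ((Vespa,(Apis,(Pan,(Avena,Ateles)))),((Sinapis,(Glossina,(((Urocyon,Puma),(Papio,(Oncorhynchus,Columba))),Ailuropoda))),Carpinus)); the answer is its 14 terminal taxa in alphabetical order.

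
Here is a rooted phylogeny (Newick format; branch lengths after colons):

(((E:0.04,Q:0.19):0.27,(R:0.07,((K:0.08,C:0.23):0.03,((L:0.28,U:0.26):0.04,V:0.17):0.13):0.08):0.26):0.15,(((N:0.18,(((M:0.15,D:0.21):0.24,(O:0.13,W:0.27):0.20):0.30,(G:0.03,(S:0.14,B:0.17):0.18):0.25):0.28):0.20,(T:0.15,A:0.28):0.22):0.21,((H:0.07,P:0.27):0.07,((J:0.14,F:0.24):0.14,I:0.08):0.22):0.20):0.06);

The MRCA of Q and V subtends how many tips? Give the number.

8

The MRCA of Q and V is the node subtending ((E,Q),(R,((K,C),((L,U),V)))).
That clade contains 8 terminal taxa: C, E, K, L, Q, R, U, V.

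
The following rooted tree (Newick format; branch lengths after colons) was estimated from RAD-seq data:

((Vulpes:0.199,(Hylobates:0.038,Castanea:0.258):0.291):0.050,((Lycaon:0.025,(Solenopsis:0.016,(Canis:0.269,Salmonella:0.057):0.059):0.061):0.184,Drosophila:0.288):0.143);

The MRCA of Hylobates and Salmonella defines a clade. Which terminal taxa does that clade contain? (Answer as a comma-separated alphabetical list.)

Canis, Castanea, Drosophila, Hylobates, Lycaon, Salmonella, Solenopsis, Vulpes

Tracing Hylobates: it sits inside (Hylobates,Castanea).
Tracing Salmonella: it sits inside (Canis,Salmonella).
The smallest clade enclosing both is the whole tree (their MRCA is the root), so the answer is all 8 tips in alphabetical order.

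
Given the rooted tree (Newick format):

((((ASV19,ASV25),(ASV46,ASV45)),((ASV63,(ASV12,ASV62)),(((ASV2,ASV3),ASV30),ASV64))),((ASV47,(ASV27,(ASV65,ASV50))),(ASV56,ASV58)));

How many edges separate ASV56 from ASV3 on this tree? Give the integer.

9

The MRCA of ASV56 and ASV3 is the root of the tree.
From ASV56 up to that node: 3 branches. From ASV3 up to the same node: 6 branches. Total: 3 + 6 = 9.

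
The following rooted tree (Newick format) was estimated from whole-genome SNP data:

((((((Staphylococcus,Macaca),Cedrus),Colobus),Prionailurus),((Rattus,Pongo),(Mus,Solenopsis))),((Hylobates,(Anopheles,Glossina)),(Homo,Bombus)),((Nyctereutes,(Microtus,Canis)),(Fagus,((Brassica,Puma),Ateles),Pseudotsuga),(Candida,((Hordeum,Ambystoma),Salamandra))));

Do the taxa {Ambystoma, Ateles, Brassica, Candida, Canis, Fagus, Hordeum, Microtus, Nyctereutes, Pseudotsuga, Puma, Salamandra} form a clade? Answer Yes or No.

The most recent common ancestor of these taxa subtends ((Nyctereutes,(Microtus,Canis)),(Fagus,((Brassica,Puma),Ateles),Pseudotsuga),(Candida,((Hordeum,Ambystoma),Salamandra))).
That clade has exactly 12 tips — every listed taxon and nothing else — so the group is monophyletic.

Yes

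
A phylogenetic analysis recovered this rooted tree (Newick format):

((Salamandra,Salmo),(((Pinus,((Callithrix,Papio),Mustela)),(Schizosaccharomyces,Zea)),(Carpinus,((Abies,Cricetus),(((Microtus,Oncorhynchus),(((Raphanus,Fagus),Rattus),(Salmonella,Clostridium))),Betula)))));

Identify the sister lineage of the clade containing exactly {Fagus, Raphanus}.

Rattus

The clade containing exactly {Fagus, Raphanus} attaches to the tree at the node subtending ((Raphanus,Fagus),Rattus).
The other lineage descending from that same node — the sister group — is the single tip Rattus.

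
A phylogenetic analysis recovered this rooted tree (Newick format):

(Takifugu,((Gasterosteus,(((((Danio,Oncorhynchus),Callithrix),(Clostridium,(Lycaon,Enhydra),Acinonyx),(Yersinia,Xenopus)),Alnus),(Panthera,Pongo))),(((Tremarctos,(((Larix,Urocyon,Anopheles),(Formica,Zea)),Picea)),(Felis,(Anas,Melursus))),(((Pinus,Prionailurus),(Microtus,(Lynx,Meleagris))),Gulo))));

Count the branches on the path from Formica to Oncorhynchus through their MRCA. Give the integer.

The MRCA of Formica and Oncorhynchus is the node subtending ((Gasterosteus,(((((Danio,Oncorhynchus),Callithrix),(Clostridium,(Lycaon,Enhydra),Acinonyx),(Yersinia,Xenopus)),Alnus),(Panthera,Pongo))),(((Tremarctos,(((Larix,Urocyon,Anopheles),(Formica,Zea)),Picea)),(Felis,(Anas,Melursus))),(((Pinus,Prionailurus),(Microtus,(Lynx,Meleagris))),Gulo))).
From Formica up to that node: 7 branches. From Oncorhynchus up to the same node: 7 branches. Total: 7 + 7 = 14.

14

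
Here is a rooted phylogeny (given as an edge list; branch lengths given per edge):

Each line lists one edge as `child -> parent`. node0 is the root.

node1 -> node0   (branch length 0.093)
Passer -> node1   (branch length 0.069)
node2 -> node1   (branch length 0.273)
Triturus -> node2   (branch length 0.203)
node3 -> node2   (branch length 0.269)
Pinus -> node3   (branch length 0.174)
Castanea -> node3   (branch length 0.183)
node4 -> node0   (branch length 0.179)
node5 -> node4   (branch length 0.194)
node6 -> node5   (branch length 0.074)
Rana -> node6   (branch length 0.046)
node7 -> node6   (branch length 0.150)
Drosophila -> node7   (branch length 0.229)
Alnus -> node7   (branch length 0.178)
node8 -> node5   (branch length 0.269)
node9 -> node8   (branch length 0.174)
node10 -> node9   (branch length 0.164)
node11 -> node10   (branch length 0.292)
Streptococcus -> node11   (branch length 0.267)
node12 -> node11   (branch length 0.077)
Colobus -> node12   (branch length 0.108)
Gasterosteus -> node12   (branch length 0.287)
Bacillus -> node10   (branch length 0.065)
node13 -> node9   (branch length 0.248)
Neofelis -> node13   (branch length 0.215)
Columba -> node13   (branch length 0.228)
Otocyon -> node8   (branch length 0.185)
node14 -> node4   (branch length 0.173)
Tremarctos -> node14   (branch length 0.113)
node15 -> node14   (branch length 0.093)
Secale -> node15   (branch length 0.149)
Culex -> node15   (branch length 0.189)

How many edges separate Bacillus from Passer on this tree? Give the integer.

The MRCA of Bacillus and Passer is the root of the tree.
From Bacillus up to that node: 6 branches. From Passer up to the same node: 2 branches. Total: 6 + 2 = 8.

8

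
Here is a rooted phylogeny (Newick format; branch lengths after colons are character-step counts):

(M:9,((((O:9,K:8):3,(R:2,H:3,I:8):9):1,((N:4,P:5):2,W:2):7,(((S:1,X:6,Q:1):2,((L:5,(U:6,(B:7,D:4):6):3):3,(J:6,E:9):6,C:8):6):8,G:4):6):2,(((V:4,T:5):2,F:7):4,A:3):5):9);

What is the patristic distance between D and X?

The path runs D → … → MRCA → … → X; the MRCA is the node subtending ((S,X,Q),((L,(U,(B,D))),(J,E),C)).
Branch lengths along that path: 4 + 6 + 3 + 3 + 6 + 2 + 6 = 30.

30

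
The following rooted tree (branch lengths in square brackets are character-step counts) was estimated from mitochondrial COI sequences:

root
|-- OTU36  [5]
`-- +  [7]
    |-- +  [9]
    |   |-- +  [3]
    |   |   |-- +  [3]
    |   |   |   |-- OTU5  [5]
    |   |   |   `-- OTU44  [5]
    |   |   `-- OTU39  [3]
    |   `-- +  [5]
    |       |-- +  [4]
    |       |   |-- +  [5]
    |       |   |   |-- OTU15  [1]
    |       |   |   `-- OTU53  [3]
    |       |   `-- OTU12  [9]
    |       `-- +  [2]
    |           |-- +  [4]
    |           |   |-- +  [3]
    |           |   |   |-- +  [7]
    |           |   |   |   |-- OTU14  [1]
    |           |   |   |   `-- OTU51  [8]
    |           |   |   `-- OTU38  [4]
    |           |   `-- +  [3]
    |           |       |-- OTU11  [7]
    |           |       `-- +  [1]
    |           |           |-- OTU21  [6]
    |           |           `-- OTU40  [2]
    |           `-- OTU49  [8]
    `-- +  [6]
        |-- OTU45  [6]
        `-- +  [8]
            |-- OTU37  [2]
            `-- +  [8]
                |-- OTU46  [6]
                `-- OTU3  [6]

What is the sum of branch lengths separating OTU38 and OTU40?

13

The path runs OTU38 → … → MRCA → … → OTU40; the MRCA is the node subtending (((OTU14,OTU51),OTU38),(OTU11,(OTU21,OTU40))).
Branch lengths along that path: 4 + 3 + 3 + 1 + 2 = 13.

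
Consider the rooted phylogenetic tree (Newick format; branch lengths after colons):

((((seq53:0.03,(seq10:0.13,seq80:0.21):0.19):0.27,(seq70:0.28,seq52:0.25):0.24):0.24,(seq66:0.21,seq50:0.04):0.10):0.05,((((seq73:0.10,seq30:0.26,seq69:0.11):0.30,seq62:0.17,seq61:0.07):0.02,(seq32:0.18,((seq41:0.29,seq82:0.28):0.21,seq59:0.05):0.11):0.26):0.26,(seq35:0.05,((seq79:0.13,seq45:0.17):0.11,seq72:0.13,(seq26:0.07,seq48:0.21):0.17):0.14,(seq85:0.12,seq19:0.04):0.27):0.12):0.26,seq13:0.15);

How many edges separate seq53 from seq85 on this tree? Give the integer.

The MRCA of seq53 and seq85 is the root of the tree.
From seq53 up to that node: 4 branches. From seq85 up to the same node: 4 branches. Total: 4 + 4 = 8.

8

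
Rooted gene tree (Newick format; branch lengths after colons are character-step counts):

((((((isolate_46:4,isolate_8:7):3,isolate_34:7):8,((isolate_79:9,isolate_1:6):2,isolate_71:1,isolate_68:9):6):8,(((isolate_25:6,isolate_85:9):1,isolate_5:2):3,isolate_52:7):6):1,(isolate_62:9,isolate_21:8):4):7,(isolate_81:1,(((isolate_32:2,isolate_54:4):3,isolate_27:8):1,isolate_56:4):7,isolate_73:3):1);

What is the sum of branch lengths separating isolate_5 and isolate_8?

The path runs isolate_5 → … → MRCA → … → isolate_8; the MRCA is the node subtending ((((isolate_46,isolate_8),isolate_34),((isolate_79,isolate_1),isolate_71,isolate_68)),(((isolate_25,isolate_85),isolate_5),isolate_52)).
Branch lengths along that path: 2 + 3 + 6 + 8 + 8 + 3 + 7 = 37.

37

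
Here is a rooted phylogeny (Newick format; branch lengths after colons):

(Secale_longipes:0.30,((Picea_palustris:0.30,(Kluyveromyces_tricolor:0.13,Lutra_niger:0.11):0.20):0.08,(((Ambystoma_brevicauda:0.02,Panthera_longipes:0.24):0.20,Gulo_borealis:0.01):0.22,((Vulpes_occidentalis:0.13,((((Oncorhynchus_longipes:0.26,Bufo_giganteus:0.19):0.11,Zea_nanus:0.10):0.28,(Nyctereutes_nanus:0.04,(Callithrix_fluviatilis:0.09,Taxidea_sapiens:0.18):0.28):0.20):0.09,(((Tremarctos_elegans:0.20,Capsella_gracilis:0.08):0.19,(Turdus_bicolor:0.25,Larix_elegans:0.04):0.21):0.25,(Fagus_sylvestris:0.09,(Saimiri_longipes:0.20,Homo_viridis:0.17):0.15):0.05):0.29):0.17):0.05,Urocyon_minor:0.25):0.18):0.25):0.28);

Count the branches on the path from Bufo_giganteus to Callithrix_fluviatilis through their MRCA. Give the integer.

The MRCA of Bufo_giganteus and Callithrix_fluviatilis is the node subtending (((Oncorhynchus_longipes,Bufo_giganteus),Zea_nanus),(Nyctereutes_nanus,(Callithrix_fluviatilis,Taxidea_sapiens))).
From Bufo_giganteus up to that node: 3 branches. From Callithrix_fluviatilis up to the same node: 3 branches. Total: 3 + 3 = 6.

6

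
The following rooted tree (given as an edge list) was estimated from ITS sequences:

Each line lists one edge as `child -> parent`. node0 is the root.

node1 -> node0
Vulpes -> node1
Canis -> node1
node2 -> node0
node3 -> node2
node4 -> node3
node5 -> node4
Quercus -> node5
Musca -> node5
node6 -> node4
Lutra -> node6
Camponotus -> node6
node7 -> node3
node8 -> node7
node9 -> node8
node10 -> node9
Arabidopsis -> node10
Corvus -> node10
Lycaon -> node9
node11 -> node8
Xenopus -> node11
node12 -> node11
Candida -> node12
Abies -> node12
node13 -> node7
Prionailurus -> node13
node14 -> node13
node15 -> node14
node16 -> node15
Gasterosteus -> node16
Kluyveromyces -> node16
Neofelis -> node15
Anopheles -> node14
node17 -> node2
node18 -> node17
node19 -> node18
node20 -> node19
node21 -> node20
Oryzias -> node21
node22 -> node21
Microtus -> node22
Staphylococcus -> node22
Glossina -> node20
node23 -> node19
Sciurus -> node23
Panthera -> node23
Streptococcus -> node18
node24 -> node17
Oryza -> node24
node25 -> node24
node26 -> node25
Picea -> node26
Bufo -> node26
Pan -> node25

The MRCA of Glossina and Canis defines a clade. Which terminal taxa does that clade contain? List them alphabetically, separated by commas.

Tracing Glossina: it sits inside ((Oryzias,(Microtus,Staphylococcus)),Glossina).
Tracing Canis: it sits inside (Vulpes,Canis).
The smallest clade enclosing both is the whole tree (their MRCA is the root), so the answer is all 28 tips in alphabetical order.

Abies, Anopheles, Arabidopsis, Bufo, Camponotus, Candida, Canis, Corvus, Gasterosteus, Glossina, Kluyveromyces, Lutra, Lycaon, Microtus, Musca, Neofelis, Oryza, Oryzias, Pan, Panthera, Picea, Prionailurus, Quercus, Sciurus, Staphylococcus, Streptococcus, Vulpes, Xenopus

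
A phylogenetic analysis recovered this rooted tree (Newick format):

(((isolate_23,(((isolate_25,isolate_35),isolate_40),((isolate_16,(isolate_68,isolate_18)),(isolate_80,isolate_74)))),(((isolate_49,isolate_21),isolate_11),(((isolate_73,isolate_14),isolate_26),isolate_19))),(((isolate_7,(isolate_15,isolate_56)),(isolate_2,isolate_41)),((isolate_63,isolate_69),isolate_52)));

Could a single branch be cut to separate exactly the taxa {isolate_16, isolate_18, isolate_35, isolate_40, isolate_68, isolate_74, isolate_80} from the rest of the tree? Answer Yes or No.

No

The MRCA of the listed taxa subtends (((isolate_25,isolate_35),isolate_40),((isolate_16,(isolate_68,isolate_18)),(isolate_80,isolate_74))).
That clade also contains isolate_25, which is not in the proposed group, so the group is not monophyletic.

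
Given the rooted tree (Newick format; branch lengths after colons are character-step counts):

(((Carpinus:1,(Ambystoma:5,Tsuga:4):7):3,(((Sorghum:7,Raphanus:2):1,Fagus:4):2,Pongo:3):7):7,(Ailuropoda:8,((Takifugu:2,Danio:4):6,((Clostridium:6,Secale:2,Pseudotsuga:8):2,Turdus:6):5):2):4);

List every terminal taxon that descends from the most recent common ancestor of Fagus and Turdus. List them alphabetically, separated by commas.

Tracing Fagus: it sits inside ((Sorghum,Raphanus),Fagus).
Tracing Turdus: it sits inside ((Clostridium,Secale,Pseudotsuga),Turdus).
The smallest clade enclosing both is the whole tree (their MRCA is the root), so the answer is all 14 tips in alphabetical order.

Ailuropoda, Ambystoma, Carpinus, Clostridium, Danio, Fagus, Pongo, Pseudotsuga, Raphanus, Secale, Sorghum, Takifugu, Tsuga, Turdus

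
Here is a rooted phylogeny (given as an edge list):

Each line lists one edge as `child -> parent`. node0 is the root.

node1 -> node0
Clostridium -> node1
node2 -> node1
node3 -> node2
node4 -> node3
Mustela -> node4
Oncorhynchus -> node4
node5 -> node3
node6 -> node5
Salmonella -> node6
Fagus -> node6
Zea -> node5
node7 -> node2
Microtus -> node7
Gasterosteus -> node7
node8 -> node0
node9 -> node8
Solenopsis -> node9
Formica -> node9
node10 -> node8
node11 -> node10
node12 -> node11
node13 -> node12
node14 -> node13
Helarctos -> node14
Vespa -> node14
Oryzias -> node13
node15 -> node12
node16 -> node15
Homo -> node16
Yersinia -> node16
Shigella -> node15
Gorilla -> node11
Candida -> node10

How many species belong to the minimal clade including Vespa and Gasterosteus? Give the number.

18

The MRCA of Vespa and Gasterosteus is the root, so the clade is the entire tree.
That clade contains 18 terminal taxa: Candida, Clostridium, Fagus, Formica, Gasterosteus, Gorilla, Helarctos, Homo, Microtus, Mustela, Oncorhynchus, Oryzias, Salmonella, Shigella, Solenopsis, Vespa, Yersinia, Zea.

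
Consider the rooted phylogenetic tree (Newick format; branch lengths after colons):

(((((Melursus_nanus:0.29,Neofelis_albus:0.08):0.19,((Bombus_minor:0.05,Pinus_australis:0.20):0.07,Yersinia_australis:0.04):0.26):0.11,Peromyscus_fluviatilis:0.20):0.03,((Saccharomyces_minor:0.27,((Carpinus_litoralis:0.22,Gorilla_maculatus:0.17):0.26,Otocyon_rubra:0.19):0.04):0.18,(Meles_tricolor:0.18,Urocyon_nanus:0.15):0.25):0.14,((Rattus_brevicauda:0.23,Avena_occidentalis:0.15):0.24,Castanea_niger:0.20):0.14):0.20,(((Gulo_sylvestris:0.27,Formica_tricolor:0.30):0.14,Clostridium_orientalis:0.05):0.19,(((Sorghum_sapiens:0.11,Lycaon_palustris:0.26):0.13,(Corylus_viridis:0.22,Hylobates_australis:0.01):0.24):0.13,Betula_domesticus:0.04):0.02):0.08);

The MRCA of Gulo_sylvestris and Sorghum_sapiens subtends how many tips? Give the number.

The MRCA of Gulo_sylvestris and Sorghum_sapiens is the node subtending (((Gulo_sylvestris,Formica_tricolor),Clostridium_orientalis),(((Sorghum_sapiens,Lycaon_palustris),(Corylus_viridis,Hylobates_australis)),Betula_domesticus)).
That clade contains 8 terminal taxa: Betula_domesticus, Clostridium_orientalis, Corylus_viridis, Formica_tricolor, Gulo_sylvestris, Hylobates_australis, Lycaon_palustris, Sorghum_sapiens.

8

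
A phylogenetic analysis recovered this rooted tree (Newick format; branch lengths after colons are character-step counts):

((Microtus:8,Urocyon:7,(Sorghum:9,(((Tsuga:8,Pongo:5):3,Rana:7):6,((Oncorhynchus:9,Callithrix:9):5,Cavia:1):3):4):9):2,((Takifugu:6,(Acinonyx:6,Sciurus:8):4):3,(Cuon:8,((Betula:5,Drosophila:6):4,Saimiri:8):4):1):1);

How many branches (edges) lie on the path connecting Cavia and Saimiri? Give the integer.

The MRCA of Cavia and Saimiri is the root of the tree.
From Cavia up to that node: 5 branches. From Saimiri up to the same node: 4 branches. Total: 5 + 4 = 9.

9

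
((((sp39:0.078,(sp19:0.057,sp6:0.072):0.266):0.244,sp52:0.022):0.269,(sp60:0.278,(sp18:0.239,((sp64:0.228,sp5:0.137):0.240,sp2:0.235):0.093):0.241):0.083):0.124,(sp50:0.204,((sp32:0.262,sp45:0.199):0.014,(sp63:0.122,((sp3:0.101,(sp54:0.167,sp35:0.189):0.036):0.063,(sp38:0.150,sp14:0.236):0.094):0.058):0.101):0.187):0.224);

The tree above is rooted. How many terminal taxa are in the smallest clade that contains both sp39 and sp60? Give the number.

9

The MRCA of sp39 and sp60 is the node subtending (((sp39,(sp19,sp6)),sp52),(sp60,(sp18,((sp64,sp5),sp2)))).
That clade contains 9 terminal taxa: sp18, sp19, sp2, sp39, sp5, sp52, sp6, sp60, sp64.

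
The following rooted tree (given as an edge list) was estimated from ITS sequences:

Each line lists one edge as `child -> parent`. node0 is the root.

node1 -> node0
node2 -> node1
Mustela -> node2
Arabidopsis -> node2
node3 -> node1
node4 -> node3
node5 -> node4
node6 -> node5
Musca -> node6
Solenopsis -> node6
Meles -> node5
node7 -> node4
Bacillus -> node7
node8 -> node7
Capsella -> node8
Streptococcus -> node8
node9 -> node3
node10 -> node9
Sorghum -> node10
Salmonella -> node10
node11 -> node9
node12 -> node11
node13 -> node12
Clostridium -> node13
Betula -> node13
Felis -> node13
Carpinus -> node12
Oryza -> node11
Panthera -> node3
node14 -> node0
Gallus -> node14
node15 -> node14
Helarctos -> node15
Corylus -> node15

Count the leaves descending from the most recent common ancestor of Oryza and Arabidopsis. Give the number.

16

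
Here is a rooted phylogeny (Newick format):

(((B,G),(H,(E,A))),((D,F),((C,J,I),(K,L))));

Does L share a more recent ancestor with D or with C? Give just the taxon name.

C

The MRCA of L and C subtends ((C,J,I),(K,L)) (5 taxa).
The MRCA of L and D subtends ((D,F),((C,J,I),(K,L))) (7 taxa).
The first is nested inside the second, so L shares a more recent common ancestor with C.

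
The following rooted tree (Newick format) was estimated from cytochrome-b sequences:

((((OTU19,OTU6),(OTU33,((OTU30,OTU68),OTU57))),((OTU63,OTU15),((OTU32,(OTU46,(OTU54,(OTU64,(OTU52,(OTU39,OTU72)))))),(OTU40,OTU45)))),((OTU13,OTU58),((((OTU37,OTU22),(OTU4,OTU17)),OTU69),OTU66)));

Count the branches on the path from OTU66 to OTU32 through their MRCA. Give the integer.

8

The MRCA of OTU66 and OTU32 is the root of the tree.
From OTU66 up to that node: 3 branches. From OTU32 up to the same node: 5 branches. Total: 3 + 5 = 8.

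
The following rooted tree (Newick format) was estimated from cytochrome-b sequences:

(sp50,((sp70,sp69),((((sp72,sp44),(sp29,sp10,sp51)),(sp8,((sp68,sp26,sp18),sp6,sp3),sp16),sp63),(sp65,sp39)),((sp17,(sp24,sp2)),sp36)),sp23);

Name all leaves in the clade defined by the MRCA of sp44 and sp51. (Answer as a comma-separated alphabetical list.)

Tracing sp44: it sits inside (sp72,sp44).
Tracing sp51: it sits inside (sp29,sp10,sp51).
The smallest clade enclosing both is ((sp72,sp44),(sp29,sp10,sp51)); the answer is its 5 terminal taxa in alphabetical order.

sp10, sp29, sp44, sp51, sp72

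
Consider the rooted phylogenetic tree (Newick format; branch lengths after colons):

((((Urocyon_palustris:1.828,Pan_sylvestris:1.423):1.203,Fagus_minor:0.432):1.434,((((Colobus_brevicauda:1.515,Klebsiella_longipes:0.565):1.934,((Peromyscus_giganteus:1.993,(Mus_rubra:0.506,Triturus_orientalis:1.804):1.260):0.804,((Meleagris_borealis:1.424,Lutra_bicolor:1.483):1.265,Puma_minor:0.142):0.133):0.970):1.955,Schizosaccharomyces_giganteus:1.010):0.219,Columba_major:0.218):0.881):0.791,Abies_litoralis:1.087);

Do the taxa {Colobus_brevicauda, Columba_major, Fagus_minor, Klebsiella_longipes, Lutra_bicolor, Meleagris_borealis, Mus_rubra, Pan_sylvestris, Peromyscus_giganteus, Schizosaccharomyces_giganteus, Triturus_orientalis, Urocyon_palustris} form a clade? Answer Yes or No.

The MRCA of the listed taxa subtends (((Urocyon_palustris,Pan_sylvestris),Fagus_minor),((((Colobus_brevicauda,Klebsiella_longipes),((Peromyscus_giganteus,(Mus_rubra,Triturus_orientalis)),((Meleagris_borealis,Lutra_bicolor),Puma_minor))),Schizosaccharomyces_giganteus),Columba_major)).
That clade also contains Puma_minor, which is not in the proposed group, so the group is not monophyletic.

No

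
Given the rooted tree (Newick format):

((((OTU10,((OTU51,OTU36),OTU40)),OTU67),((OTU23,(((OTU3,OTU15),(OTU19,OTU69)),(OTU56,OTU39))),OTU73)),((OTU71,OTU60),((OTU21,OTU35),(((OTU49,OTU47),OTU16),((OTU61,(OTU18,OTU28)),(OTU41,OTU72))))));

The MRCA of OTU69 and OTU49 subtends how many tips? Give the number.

25

The MRCA of OTU69 and OTU49 is the root, so the clade is the entire tree.
That clade contains 25 terminal taxa: OTU10, OTU15, OTU16, OTU18, OTU19, OTU21, OTU23, OTU28, OTU3, OTU35, OTU36, OTU39, OTU40, OTU41, OTU47, OTU49, OTU51, OTU56, OTU60, OTU61, OTU67, OTU69, OTU71, OTU72, OTU73.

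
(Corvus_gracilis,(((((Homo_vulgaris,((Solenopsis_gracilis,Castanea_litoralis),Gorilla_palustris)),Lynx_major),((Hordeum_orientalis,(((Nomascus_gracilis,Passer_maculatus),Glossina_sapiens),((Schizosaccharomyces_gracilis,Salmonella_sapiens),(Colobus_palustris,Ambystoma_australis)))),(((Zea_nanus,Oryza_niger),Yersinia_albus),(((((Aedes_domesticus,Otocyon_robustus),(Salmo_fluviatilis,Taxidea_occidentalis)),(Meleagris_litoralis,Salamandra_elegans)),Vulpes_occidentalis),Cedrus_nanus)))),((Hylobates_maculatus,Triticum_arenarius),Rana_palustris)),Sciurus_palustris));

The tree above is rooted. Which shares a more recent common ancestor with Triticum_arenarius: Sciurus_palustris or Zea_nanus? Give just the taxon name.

Zea_nanus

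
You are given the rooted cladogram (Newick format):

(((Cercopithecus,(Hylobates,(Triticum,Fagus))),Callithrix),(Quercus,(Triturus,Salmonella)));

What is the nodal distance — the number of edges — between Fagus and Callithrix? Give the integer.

The MRCA of Fagus and Callithrix is the node subtending ((Cercopithecus,(Hylobates,(Triticum,Fagus))),Callithrix).
From Fagus up to that node: 4 branches. From Callithrix up to the same node: 1 branch. Total: 4 + 1 = 5.

5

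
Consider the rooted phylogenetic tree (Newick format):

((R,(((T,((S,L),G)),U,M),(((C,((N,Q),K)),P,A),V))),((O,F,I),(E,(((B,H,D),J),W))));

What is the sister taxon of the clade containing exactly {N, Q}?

The clade containing exactly {N, Q} attaches to the tree at the node subtending ((N,Q),K).
The other lineage descending from that same node — the sister group — is the single tip K.

K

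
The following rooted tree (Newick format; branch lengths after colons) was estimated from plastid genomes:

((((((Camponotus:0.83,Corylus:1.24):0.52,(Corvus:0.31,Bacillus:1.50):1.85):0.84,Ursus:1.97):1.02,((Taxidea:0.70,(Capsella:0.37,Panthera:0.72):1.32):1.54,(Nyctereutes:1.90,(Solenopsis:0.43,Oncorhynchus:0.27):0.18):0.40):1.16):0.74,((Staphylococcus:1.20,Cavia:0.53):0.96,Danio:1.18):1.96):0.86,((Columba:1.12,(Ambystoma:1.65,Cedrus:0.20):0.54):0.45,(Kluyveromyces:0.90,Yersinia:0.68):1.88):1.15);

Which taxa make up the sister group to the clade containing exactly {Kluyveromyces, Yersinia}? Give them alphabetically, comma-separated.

The clade containing exactly {Kluyveromyces, Yersinia} attaches to the tree at the node subtending ((Columba,(Ambystoma,Cedrus)),(Kluyveromyces,Yersinia)).
The other lineage descending from that same node — the sister group — is (Columba,(Ambystoma,Cedrus)); its 3 tips in alphabetical order are the answer.

Ambystoma, Cedrus, Columba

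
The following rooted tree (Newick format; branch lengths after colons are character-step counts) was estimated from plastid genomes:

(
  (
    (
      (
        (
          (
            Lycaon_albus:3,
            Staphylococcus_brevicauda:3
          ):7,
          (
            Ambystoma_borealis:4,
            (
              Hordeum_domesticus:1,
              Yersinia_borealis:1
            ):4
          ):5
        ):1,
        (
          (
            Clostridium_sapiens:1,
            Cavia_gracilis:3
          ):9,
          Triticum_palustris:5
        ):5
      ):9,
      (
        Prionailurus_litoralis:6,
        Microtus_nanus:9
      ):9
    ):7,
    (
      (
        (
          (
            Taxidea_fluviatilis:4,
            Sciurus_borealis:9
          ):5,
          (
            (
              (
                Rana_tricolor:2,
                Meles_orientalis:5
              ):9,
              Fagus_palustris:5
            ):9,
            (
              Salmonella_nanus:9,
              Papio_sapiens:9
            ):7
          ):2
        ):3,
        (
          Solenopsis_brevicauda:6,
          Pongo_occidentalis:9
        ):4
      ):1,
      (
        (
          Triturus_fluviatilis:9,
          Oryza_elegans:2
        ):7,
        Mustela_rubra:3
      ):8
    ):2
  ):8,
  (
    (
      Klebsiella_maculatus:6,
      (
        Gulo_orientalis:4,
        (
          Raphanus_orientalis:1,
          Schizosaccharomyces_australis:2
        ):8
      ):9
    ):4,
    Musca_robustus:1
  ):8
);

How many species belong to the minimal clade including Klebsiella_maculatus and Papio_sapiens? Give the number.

The MRCA of Klebsiella_maculatus and Papio_sapiens is the root, so the clade is the entire tree.
That clade contains 27 terminal taxa: Ambystoma_borealis, Cavia_gracilis, Clostridium_sapiens, Fagus_palustris, Gulo_orientalis, Hordeum_domesticus, Klebsiella_maculatus, Lycaon_albus, Meles_orientalis, Microtus_nanus, Musca_robustus, Mustela_rubra, Oryza_elegans, Papio_sapiens, Pongo_occidentalis, Prionailurus_litoralis, Rana_tricolor, Raphanus_orientalis, Salmonella_nanus, Schizosaccharomyces_australis, Sciurus_borealis, Solenopsis_brevicauda, Staphylococcus_brevicauda, Taxidea_fluviatilis, Triticum_palustris, Triturus_fluviatilis, Yersinia_borealis.

27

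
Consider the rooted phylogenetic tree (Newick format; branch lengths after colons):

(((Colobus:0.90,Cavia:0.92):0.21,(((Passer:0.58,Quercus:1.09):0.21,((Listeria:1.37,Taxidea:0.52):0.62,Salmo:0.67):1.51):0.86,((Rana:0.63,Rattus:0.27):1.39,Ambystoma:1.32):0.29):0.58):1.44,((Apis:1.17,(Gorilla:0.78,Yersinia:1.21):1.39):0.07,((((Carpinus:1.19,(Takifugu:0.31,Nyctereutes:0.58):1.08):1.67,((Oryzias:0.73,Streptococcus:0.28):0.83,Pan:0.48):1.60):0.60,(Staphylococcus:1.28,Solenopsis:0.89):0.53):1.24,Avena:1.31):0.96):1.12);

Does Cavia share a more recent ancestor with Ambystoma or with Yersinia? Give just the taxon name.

The MRCA of Cavia and Ambystoma subtends ((Colobus,Cavia),(((Passer,Quercus),((Listeria,Taxidea),Salmo)),((Rana,Rattus),Ambystoma))) (10 taxa).
The MRCA of Cavia and Yersinia is the root, subtending the entire tree (22 taxa).
The first is nested inside the second, so Cavia shares a more recent common ancestor with Ambystoma.

Ambystoma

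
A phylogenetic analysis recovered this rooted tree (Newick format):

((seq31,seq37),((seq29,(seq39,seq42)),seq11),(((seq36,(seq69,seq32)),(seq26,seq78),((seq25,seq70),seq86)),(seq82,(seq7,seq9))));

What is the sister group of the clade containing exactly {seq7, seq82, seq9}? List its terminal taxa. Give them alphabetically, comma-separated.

seq25, seq26, seq32, seq36, seq69, seq70, seq78, seq86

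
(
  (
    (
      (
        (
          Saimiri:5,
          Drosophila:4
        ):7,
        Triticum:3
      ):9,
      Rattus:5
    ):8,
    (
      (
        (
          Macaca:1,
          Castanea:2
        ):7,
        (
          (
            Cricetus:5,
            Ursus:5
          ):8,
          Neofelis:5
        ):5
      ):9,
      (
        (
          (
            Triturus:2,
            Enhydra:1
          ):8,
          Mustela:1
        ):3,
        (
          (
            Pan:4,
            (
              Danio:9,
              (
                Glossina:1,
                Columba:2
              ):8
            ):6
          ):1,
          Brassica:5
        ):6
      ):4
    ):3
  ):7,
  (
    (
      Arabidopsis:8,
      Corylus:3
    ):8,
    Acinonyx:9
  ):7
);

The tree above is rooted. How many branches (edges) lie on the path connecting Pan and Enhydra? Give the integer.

The MRCA of Pan and Enhydra is the node subtending (((Triturus,Enhydra),Mustela),((Pan,(Danio,(Glossina,Columba))),Brassica)).
From Pan up to that node: 3 branches. From Enhydra up to the same node: 3 branches. Total: 3 + 3 = 6.

6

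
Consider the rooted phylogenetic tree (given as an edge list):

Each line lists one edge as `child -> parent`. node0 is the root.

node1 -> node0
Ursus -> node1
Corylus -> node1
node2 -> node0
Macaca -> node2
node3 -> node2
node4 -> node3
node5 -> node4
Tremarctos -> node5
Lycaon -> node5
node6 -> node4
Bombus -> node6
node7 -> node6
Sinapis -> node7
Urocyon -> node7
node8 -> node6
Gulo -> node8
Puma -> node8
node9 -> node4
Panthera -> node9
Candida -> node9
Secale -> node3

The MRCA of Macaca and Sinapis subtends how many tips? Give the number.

The MRCA of Macaca and Sinapis is the node subtending (Macaca,(((Tremarctos,Lycaon),(Bombus,(Sinapis,Urocyon),(Gulo,Puma)),(Panthera,Candida)),Secale)).
That clade contains 11 terminal taxa: Bombus, Candida, Gulo, Lycaon, Macaca, Panthera, Puma, Secale, Sinapis, Tremarctos, Urocyon.

11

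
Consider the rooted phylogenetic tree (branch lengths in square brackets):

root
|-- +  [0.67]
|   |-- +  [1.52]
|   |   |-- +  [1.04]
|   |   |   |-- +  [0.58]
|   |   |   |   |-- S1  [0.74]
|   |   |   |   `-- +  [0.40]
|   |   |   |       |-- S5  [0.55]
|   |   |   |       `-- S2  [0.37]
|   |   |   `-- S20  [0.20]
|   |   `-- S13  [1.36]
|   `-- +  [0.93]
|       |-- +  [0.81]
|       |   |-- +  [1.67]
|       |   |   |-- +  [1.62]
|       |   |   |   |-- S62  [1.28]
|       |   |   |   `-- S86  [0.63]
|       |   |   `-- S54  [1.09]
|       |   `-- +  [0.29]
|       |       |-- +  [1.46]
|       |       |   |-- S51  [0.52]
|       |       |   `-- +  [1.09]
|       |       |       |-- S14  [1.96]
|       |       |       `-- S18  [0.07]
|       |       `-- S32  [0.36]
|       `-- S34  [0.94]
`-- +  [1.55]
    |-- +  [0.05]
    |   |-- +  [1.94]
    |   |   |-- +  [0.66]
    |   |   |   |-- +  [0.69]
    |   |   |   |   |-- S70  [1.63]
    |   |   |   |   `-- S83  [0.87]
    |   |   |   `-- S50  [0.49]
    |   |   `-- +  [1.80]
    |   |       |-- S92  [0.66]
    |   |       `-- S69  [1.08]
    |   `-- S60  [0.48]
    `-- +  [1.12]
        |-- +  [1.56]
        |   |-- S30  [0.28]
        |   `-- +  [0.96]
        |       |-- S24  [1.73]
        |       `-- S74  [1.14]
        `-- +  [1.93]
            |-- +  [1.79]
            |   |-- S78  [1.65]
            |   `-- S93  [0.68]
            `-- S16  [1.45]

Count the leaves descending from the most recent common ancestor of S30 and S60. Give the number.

The MRCA of S30 and S60 is the node subtending (((((S70,S83),S50),(S92,S69)),S60),((S30,(S24,S74)),((S78,S93),S16))).
That clade contains 12 terminal taxa: S16, S24, S30, S50, S60, S69, S70, S74, S78, S83, S92, S93.

12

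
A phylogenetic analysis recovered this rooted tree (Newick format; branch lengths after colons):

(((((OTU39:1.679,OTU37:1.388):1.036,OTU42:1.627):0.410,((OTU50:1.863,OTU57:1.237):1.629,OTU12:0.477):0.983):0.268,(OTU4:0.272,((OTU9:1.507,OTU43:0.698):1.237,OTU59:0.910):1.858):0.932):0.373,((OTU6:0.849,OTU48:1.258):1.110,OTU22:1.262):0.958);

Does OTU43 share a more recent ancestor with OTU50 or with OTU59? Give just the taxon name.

OTU59

The MRCA of OTU43 and OTU59 subtends ((OTU9,OTU43),OTU59) (3 taxa).
The MRCA of OTU43 and OTU50 subtends ((((OTU39,OTU37),OTU42),((OTU50,OTU57),OTU12)),(OTU4,((OTU9,OTU43),OTU59))) (10 taxa).
The first is nested inside the second, so OTU43 shares a more recent common ancestor with OTU59.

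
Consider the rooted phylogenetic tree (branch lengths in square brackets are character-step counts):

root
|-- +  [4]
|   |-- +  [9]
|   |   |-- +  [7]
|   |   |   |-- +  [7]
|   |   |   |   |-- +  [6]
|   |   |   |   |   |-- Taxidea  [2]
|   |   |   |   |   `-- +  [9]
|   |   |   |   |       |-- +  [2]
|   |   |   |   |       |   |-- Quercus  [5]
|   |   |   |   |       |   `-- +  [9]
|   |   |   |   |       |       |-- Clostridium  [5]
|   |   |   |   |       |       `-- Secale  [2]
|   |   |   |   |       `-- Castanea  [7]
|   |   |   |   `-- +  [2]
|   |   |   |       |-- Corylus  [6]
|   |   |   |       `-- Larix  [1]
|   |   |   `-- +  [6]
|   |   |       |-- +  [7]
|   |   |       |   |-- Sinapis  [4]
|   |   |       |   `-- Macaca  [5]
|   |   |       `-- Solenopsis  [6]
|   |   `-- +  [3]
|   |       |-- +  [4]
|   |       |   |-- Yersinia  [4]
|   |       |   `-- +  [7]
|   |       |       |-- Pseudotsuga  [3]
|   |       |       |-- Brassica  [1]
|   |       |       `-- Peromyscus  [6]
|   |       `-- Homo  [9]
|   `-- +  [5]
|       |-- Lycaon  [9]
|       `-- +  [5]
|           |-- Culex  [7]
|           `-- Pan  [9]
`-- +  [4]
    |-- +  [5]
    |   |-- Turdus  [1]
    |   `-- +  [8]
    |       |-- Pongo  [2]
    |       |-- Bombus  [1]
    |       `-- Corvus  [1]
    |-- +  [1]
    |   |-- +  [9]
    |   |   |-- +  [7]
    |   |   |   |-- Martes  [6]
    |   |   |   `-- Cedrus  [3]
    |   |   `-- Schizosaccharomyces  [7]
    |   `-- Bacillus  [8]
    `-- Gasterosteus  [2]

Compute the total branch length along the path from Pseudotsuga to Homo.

The path runs Pseudotsuga → … → MRCA → … → Homo; the MRCA is the node subtending ((Yersinia,(Pseudotsuga,Brassica,Peromyscus)),Homo).
Branch lengths along that path: 3 + 7 + 4 + 9 = 23.

23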